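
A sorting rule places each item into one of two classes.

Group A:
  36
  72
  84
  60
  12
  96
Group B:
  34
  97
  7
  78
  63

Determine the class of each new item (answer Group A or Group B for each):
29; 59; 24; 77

Every 'Group A' example satisfies: multiple of 4. None of the 'Group B' examples do.
29 — 29 = 4·7 + 1, hence Group B. 59 — 59 = 4·14 + 3, hence Group B. 24 — 24 = 4·6, hence Group A. 77 — 77 = 4·19 + 1, hence Group B.

Group B, Group B, Group A, Group B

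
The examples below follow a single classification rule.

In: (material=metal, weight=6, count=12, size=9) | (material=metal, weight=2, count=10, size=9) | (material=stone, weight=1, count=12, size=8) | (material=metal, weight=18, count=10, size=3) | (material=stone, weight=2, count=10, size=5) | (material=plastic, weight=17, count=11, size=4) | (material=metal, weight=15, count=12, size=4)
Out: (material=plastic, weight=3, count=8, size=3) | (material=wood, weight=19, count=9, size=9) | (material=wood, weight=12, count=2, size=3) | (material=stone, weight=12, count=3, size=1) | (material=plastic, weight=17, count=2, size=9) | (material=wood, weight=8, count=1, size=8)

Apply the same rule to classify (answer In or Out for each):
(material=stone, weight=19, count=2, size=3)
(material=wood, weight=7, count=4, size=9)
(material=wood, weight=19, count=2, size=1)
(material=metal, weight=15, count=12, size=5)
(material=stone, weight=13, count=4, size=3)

Out, Out, Out, In, Out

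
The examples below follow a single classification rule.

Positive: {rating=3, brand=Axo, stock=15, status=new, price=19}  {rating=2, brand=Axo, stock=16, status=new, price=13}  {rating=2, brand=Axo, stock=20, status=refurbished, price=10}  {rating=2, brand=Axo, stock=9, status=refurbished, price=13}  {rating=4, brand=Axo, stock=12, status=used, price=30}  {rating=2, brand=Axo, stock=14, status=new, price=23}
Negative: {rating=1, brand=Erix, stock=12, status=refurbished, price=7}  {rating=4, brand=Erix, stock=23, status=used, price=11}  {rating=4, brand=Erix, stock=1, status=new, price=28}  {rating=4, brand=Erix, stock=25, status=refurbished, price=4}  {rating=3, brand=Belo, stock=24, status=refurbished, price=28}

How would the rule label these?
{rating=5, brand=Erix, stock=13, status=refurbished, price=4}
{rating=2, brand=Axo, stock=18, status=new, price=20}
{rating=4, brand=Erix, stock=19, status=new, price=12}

Negative, Positive, Negative

The pattern is that an item is 'Positive' exactly when: brand is Axo.
Negative: {rating=5, brand=Erix, stock=13, status=refurbished, price=4}, since brand is Erix.
Positive: {rating=2, brand=Axo, stock=18, status=new, price=20}, since brand is Axo.
Negative: {rating=4, brand=Erix, stock=19, status=new, price=12}, since brand is Erix.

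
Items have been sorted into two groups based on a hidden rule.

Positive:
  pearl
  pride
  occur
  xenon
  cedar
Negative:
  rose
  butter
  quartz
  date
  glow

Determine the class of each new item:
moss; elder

The pattern is that an item is 'Positive' exactly when: odd length.
moss — length 4, hence Negative. elder — length 5, hence Positive.

Negative, Positive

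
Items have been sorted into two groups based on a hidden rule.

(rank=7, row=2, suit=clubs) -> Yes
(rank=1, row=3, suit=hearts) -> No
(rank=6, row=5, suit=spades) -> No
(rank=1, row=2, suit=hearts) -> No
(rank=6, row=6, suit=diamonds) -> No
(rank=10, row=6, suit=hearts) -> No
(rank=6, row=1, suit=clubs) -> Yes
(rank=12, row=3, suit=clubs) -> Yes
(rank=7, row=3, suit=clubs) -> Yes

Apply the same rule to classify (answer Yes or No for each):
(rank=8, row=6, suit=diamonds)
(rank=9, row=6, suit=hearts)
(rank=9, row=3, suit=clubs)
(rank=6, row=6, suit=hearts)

No, No, Yes, No

Comparing the two groups points to one rule — suit is clubs.
(rank=8, row=6, suit=diamonds): suit is diamonds — fails this test, so No.
(rank=9, row=6, suit=hearts): suit is hearts — fails this test, so No.
(rank=9, row=3, suit=clubs): suit is clubs — meets the rule, so Yes.
(rank=6, row=6, suit=hearts): suit is hearts — fails this test, so No.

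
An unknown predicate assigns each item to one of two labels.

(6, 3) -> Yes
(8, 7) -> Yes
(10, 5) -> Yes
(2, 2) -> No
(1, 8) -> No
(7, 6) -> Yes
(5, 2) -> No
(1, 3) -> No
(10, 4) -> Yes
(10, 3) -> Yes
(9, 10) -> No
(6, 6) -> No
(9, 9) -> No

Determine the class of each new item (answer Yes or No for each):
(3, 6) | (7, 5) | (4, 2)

No, Yes, No

The rule appears to be: first > second AND sum ≥ 9.
No: (3, 6), since 3 < 6, 3+6 = 9. Yes: (7, 5), since 7 > 5, 7+5 = 12. No: (4, 2), since 4 > 2, 4+2 = 6.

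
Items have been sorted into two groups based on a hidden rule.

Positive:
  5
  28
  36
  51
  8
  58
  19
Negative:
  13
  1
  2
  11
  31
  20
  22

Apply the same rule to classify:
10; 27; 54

Negative, Positive, Positive

One predicate separates the groups cleanly: digit sum ≥ 5.
10: digit sum 1+0 = 1, doesn't qualify → Negative. 27: digit sum 2+7 = 9, has this property → Positive. 54: digit sum 5+4 = 9, has this property → Positive.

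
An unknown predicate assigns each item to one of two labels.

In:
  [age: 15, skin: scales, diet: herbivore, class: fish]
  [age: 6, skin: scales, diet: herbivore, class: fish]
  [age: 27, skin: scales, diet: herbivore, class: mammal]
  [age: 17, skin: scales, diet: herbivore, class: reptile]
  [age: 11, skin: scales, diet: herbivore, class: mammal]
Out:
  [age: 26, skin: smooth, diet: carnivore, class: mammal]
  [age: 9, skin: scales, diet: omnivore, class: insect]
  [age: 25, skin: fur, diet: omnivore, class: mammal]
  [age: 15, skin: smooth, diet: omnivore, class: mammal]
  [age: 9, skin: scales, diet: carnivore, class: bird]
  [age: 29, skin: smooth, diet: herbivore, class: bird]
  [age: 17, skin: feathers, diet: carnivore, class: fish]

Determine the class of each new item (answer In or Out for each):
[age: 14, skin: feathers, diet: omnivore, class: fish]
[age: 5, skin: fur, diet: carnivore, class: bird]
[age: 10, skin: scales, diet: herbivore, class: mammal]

The common property of the 'In' items is: diet is herbivore AND skin is scales. No 'Out' item has it.
Out: [age: 14, skin: feathers, diet: omnivore, class: fish], since diet is omnivore, skin is feathers.
Out: [age: 5, skin: fur, diet: carnivore, class: bird], since diet is carnivore, skin is fur.
In: [age: 10, skin: scales, diet: herbivore, class: mammal], since diet is herbivore, skin is scales.

Out, Out, In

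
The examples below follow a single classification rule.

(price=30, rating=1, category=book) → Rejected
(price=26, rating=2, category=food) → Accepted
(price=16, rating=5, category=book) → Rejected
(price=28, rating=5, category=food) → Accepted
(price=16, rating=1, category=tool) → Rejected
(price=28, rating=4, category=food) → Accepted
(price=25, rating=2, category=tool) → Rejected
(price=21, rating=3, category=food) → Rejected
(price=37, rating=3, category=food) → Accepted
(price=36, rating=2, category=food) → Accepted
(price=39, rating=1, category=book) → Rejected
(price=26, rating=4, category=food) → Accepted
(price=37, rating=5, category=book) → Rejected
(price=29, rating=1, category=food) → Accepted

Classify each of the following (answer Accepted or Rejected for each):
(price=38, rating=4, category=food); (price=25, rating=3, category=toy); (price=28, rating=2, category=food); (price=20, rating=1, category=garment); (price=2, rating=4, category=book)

The distinguishing property — category is food AND price ≥ 25 — holds for all the 'Accepted' cases and none of the 'Rejected' cases.
(price=38, rating=4, category=food): Accepted (category is food, price = 38).
(price=25, rating=3, category=toy): Rejected (category is toy, price = 25).
(price=28, rating=2, category=food): Accepted (category is food, price = 28).
(price=20, rating=1, category=garment): Rejected (category is garment, price = 20).
(price=2, rating=4, category=book): Rejected (category is book, price = 2).

Accepted, Rejected, Accepted, Rejected, Rejected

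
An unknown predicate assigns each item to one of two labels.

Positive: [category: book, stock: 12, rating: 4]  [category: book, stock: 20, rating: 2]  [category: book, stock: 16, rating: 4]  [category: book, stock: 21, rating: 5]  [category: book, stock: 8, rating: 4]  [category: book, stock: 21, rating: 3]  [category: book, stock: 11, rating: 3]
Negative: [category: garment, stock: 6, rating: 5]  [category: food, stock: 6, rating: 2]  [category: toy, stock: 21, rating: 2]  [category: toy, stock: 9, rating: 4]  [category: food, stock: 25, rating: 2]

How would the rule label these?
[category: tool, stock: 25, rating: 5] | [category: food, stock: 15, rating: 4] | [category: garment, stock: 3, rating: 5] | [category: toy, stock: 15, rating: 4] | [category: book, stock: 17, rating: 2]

Negative, Negative, Negative, Negative, Positive

The rule appears to be: category is book.
[category: tool, stock: 25, rating: 5] — category is tool, hence Negative. [category: food, stock: 15, rating: 4] — category is food, hence Negative. [category: garment, stock: 3, rating: 5] — category is garment, hence Negative. [category: toy, stock: 15, rating: 4] — category is toy, hence Negative. [category: book, stock: 17, rating: 2] — category is book, hence Positive.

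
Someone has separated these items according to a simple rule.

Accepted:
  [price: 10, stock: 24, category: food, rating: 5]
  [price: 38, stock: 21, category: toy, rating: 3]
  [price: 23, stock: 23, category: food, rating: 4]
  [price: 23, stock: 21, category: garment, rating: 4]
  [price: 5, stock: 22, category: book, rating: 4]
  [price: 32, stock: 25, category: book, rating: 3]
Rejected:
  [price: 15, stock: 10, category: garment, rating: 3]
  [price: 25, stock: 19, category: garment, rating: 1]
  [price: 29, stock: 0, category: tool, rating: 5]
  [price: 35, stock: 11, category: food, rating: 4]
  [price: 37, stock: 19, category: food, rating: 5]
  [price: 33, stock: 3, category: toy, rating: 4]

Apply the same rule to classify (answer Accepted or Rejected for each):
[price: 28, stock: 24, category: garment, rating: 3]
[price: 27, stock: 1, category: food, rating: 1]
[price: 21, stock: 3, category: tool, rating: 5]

Accepted, Rejected, Rejected

Every 'Accepted' example satisfies: stock ≥ 21. None of the 'Rejected' examples do.
[price: 28, stock: 24, category: garment, rating: 3]: Accepted (stock = 24). [price: 27, stock: 1, category: food, rating: 1]: Rejected (stock = 1). [price: 21, stock: 3, category: tool, rating: 5]: Rejected (stock = 3).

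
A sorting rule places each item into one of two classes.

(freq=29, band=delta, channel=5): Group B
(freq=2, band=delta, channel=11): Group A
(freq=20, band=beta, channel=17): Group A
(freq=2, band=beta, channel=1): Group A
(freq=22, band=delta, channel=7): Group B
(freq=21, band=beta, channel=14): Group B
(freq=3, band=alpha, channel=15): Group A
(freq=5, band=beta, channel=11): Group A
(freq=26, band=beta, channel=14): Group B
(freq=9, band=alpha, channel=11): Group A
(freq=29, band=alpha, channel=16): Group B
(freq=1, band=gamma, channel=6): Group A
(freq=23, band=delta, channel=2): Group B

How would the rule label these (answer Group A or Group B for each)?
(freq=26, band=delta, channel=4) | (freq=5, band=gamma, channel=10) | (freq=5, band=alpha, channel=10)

Every 'Group A' example satisfies: freq ≤ 20. None of the 'Group B' examples do.
(freq=26, band=delta, channel=4): freq = 26 — doesn't qualify, so Group B.
(freq=5, band=gamma, channel=10): freq = 5 — qualifies, so Group A.
(freq=5, band=alpha, channel=10): freq = 5 — qualifies, so Group A.

Group B, Group A, Group A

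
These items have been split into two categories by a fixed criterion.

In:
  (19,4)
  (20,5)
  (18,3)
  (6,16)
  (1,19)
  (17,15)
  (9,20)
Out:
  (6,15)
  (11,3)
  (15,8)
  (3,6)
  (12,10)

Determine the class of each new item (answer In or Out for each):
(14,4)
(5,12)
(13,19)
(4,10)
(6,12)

Out, Out, In, Out, Out

A rule that fits every label: max ≥ 16 — true of each 'In' example, false of each 'Out' one.
(14,4) → max 14 → Out.
(5,12) → max 12 → Out.
(13,19) → max 19 → In.
(4,10) → max 10 → Out.
(6,12) → max 12 → Out.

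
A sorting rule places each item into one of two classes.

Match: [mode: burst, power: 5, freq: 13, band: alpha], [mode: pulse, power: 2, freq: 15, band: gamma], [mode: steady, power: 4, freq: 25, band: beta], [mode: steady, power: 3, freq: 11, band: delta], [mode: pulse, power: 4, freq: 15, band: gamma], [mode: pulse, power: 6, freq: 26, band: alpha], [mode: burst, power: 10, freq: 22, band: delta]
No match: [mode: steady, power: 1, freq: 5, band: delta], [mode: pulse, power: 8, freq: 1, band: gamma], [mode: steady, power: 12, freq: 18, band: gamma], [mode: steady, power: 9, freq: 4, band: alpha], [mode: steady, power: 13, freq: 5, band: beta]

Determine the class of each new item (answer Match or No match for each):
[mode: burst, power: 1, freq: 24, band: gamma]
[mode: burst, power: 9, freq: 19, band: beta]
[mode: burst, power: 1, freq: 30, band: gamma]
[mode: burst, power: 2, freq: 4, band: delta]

The simplest hypothesis consistent with all the labels is: freq ≥ 11 AND power ≤ 10.
[mode: burst, power: 1, freq: 24, band: gamma]: freq = 24, power = 1 — satisfies this, so Match.
[mode: burst, power: 9, freq: 19, band: beta]: freq = 19, power = 9 — satisfies this, so Match.
[mode: burst, power: 1, freq: 30, band: gamma]: freq = 30, power = 1 — satisfies this, so Match.
[mode: burst, power: 2, freq: 4, band: delta]: freq = 4, power = 2 — does not pass, so No match.

Match, Match, Match, No match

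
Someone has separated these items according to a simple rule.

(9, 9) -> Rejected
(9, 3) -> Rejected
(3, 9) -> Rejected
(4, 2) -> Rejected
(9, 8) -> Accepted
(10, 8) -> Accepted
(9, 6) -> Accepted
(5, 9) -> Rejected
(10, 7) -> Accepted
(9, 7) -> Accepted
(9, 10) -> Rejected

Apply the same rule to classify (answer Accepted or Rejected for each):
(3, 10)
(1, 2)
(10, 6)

Every 'Accepted' example satisfies: first > second AND sum ≥ 14. None of the 'Rejected' examples do.
(3, 10): Rejected (3 < 10, 3+10 = 13). (1, 2): Rejected (1 < 2, 1+2 = 3). (10, 6): Accepted (10 > 6, 10+6 = 16).

Rejected, Rejected, Accepted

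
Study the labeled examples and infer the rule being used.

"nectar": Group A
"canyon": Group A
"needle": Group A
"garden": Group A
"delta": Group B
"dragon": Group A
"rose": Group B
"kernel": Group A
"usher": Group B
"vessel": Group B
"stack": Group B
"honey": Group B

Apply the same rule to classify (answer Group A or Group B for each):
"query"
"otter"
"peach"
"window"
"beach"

The common property of the 'Group A' items is: even length AND contains 'n'. No 'Group B' item has it.

Group B, Group B, Group B, Group A, Group B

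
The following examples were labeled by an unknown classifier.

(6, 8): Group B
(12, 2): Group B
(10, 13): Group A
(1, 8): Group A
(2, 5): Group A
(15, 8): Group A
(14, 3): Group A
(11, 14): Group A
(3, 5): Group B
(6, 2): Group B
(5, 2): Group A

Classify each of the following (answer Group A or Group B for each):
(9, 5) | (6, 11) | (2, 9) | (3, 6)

The classifier is using: sum is odd.

Group B, Group A, Group A, Group A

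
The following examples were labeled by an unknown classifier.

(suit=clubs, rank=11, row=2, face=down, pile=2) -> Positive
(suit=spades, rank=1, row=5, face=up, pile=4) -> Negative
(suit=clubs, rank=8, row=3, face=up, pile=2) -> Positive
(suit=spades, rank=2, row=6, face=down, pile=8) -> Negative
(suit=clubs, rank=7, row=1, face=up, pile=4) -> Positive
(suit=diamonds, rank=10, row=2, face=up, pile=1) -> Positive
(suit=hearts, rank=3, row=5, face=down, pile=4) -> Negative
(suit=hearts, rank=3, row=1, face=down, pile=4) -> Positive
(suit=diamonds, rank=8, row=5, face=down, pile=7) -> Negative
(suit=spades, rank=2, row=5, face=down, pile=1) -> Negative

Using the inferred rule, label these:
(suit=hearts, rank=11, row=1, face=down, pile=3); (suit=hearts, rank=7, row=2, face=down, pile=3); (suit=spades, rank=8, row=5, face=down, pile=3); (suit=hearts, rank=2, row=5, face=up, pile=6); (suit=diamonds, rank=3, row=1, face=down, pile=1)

Positive, Positive, Negative, Negative, Positive

The simplest hypothesis consistent with all the labels is: row ≤ 3.
Positive: (suit=hearts, rank=11, row=1, face=down, pile=3), since row = 1.
Positive: (suit=hearts, rank=7, row=2, face=down, pile=3), since row = 2.
Negative: (suit=spades, rank=8, row=5, face=down, pile=3), since row = 5.
Negative: (suit=hearts, rank=2, row=5, face=up, pile=6), since row = 5.
Positive: (suit=diamonds, rank=3, row=1, face=down, pile=1), since row = 1.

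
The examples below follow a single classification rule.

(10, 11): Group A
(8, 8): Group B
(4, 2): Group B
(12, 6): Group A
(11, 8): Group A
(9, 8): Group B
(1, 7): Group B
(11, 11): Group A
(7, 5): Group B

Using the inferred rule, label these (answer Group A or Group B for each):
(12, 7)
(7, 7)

Rule: sum ≥ 18. This holds for each 'Group A' example and fails for each 'Group B' one.
Group A: (12, 7), since 12+7 = 19.
Group B: (7, 7), since 7+7 = 14.

Group A, Group B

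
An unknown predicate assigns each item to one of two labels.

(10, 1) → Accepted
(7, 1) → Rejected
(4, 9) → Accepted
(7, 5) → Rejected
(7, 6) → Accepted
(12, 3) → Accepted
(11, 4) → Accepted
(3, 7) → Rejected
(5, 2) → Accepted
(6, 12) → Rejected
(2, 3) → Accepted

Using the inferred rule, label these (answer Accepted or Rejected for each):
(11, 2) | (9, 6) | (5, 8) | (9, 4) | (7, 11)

Accepted, Accepted, Accepted, Accepted, Rejected

Checking candidate rules against both groups, what survives is: sum is odd.
Accepted: (11, 2), since 11+2 = 13. Accepted: (9, 6), since 9+6 = 15. Accepted: (5, 8), since 5+8 = 13. Accepted: (9, 4), since 9+4 = 13. Rejected: (7, 11), since 7+11 = 18.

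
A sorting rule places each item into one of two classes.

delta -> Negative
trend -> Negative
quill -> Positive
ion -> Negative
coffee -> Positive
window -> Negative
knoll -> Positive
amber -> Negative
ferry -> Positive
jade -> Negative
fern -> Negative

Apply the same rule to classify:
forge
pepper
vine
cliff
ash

'Positive' ⟺ has a double letter.
forge → no doubled letter → Negative.
pepper → 'pp' doubled → Positive.
vine → no doubled letter → Negative.
cliff → 'ff' doubled → Positive.
ash → no doubled letter → Negative.

Negative, Positive, Negative, Positive, Negative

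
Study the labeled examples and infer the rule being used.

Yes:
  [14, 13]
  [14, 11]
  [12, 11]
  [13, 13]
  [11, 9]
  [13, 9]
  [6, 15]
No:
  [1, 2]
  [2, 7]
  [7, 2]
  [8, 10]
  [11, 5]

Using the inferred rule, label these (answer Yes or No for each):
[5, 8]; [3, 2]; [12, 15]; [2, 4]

The simplest hypothesis consistent with all the labels is: sum ≥ 20.

No, No, Yes, No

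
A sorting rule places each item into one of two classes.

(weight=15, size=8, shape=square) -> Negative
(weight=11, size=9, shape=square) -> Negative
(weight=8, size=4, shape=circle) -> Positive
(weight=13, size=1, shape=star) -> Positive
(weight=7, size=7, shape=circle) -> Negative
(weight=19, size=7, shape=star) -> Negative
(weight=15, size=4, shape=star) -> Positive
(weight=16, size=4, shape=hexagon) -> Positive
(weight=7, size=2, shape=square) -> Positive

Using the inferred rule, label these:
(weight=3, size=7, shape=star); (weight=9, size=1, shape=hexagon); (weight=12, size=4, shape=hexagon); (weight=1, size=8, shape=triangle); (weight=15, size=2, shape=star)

Negative, Positive, Positive, Negative, Positive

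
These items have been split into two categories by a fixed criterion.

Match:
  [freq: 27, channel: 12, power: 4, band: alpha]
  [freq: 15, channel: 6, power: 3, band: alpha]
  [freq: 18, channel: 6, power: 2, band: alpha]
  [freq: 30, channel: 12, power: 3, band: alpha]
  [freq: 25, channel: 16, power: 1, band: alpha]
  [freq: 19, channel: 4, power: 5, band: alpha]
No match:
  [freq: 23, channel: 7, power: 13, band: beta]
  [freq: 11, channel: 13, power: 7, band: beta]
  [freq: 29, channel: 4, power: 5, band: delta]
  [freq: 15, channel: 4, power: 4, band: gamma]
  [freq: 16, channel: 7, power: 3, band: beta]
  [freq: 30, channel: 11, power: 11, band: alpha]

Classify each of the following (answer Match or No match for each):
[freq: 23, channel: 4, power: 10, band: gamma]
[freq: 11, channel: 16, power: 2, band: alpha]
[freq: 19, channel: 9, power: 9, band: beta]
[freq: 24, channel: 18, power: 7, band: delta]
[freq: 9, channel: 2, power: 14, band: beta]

Every 'Match' example satisfies: band is alpha AND power ≤ 5. None of the 'No match' examples do.

No match, Match, No match, No match, No match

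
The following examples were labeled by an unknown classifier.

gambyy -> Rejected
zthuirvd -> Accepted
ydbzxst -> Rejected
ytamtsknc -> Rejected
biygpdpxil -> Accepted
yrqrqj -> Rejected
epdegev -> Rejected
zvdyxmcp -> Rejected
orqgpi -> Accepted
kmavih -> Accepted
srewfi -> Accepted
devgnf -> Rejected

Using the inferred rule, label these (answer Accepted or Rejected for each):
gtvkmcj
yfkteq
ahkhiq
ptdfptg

Rejected, Rejected, Accepted, Rejected

All 'Accepted' examples share one property — contains 'i' — and every 'Rejected' example lacks it.
gtvkmcj — no 'i', hence Rejected.
yfkteq — no 'i', hence Rejected.
ahkhiq — has 'i', hence Accepted.
ptdfptg — no 'i', hence Rejected.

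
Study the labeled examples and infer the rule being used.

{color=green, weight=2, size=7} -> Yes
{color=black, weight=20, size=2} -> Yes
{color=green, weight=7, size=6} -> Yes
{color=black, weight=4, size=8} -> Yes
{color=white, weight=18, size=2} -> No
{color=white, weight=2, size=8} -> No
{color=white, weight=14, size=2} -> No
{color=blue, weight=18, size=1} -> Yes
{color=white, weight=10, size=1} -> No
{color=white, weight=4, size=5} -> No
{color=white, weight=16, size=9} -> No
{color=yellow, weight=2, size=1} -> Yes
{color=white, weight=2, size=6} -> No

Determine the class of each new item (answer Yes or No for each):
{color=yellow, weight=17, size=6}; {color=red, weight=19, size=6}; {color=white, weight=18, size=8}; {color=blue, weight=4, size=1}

Yes, Yes, No, Yes

Every 'Yes' example satisfies: color is not white. None of the 'No' examples do.
{color=yellow, weight=17, size=6} — color is yellow, hence Yes. {color=red, weight=19, size=6} — color is red, hence Yes. {color=white, weight=18, size=8} — color is white, hence No. {color=blue, weight=4, size=1} — color is blue, hence Yes.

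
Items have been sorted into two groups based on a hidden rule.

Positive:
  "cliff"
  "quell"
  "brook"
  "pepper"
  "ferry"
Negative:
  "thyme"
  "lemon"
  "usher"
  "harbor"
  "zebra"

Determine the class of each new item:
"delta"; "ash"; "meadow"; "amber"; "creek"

Negative, Negative, Negative, Negative, Positive

Comparing the two groups points to one rule — has a double letter.
"delta" → no doubled letter → Negative. "ash" → no doubled letter → Negative. "meadow" → no doubled letter → Negative. "amber" → no doubled letter → Negative. "creek" → 'ee' doubled → Positive.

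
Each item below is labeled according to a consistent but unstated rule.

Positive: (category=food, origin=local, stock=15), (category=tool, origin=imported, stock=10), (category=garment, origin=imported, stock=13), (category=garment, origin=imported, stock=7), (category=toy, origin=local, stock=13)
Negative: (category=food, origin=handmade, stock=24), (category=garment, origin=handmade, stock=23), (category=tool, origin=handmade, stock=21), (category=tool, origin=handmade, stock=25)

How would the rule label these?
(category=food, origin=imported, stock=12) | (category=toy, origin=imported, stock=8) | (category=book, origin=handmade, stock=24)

Positive, Positive, Negative

The distinguishing property — stock ≤ 15 — holds for all the 'Positive' cases and none of the 'Negative' cases.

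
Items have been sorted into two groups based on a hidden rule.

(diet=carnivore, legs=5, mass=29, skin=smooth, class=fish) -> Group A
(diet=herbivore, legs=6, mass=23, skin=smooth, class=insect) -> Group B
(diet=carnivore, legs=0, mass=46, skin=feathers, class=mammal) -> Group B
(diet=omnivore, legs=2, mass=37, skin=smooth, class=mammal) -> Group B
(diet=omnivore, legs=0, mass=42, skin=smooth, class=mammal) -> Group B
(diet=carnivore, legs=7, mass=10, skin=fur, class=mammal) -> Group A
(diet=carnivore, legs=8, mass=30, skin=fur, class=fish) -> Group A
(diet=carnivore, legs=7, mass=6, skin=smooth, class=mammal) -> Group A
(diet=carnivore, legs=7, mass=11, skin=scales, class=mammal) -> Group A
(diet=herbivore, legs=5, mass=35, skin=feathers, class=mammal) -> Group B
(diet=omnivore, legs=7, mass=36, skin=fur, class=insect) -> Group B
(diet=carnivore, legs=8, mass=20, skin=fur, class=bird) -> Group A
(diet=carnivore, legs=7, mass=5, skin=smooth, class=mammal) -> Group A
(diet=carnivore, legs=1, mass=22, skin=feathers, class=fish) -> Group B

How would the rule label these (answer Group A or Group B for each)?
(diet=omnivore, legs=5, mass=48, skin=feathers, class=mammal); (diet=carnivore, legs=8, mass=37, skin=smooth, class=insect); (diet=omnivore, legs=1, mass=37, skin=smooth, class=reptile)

Rule: diet is carnivore AND legs ≥ 2. This holds for each 'Group A' example and fails for each 'Group B' one.
(diet=omnivore, legs=5, mass=48, skin=feathers, class=mammal) — diet is omnivore, legs = 5, hence Group B.
(diet=carnivore, legs=8, mass=37, skin=smooth, class=insect) — diet is carnivore, legs = 8, hence Group A.
(diet=omnivore, legs=1, mass=37, skin=smooth, class=reptile) — diet is omnivore, legs = 1, hence Group B.

Group B, Group A, Group B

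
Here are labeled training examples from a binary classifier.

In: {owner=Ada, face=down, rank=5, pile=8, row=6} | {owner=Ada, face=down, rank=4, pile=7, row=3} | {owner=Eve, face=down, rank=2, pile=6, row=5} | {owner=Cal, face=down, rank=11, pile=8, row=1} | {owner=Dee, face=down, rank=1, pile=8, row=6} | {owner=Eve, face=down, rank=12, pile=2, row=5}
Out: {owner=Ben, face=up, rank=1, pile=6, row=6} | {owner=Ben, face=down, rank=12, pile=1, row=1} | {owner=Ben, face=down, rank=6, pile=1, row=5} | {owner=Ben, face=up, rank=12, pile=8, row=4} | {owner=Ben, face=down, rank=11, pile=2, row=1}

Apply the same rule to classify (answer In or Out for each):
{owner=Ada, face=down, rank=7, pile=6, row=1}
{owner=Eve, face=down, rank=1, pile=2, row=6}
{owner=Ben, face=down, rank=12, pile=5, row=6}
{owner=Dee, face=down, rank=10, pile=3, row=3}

In, In, Out, In

Rule: owner is not Ben. This holds for each 'In' example and fails for each 'Out' one.
{owner=Ada, face=down, rank=7, pile=6, row=1}: owner is Ada, satisfies this → In. {owner=Eve, face=down, rank=1, pile=2, row=6}: owner is Eve, satisfies this → In. {owner=Ben, face=down, rank=12, pile=5, row=6}: owner is Ben, doesn't qualify → Out. {owner=Dee, face=down, rank=10, pile=3, row=3}: owner is Dee, satisfies this → In.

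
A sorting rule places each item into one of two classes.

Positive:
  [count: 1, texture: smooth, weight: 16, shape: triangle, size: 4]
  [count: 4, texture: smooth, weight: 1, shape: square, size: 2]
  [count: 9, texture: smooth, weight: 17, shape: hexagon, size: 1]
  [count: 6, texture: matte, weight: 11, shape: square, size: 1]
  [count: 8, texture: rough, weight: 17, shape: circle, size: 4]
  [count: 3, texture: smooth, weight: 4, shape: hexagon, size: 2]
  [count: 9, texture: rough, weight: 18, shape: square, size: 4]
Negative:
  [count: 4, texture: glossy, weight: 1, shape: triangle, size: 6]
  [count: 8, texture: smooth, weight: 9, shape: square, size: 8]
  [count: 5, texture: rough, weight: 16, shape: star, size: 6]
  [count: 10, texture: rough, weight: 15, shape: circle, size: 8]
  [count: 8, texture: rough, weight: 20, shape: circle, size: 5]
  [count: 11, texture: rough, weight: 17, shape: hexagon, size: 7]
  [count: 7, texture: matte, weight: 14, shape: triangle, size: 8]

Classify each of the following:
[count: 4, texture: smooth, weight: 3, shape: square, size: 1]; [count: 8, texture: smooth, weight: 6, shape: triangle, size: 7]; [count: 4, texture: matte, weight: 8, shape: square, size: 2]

Positive, Negative, Positive

The distinguishing property — size ≤ 4 — holds for all the 'Positive' cases and none of the 'Negative' cases.
[count: 4, texture: smooth, weight: 3, shape: square, size: 1] — size = 1, hence Positive.
[count: 8, texture: smooth, weight: 6, shape: triangle, size: 7] — size = 7, hence Negative.
[count: 4, texture: matte, weight: 8, shape: square, size: 2] — size = 2, hence Positive.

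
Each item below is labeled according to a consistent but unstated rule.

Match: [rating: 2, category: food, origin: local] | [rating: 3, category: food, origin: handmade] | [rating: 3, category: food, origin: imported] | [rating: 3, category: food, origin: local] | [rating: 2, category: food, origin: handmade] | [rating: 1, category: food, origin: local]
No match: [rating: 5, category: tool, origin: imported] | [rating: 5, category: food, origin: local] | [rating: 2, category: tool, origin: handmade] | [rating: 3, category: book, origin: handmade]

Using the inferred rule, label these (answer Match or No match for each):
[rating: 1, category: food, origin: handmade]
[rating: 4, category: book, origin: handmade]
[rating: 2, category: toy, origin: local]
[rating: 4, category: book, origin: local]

The rule appears to be: category is food AND rating ≤ 3.

Match, No match, No match, No match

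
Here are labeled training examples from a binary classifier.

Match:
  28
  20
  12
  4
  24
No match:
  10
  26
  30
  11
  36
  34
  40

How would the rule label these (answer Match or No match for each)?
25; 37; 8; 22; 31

A rule that fits every label: multiple of 4 AND at most 28 — true of each 'Match' example, false of each 'No match' one.
25: No match (25 = 4·6 + 1, 25 ≤ 28). 37: No match (37 = 4·9 + 1, 37 > 28). 8: Match (8 = 4·2, 8 ≤ 28). 22: No match (22 = 4·5 + 2, 22 ≤ 28). 31: No match (31 = 4·7 + 3, 31 > 28).

No match, No match, Match, No match, No match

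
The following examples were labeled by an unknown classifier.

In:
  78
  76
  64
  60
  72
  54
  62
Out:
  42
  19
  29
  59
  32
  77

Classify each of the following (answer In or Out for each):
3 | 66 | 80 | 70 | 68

Out, In, In, In, In

'In' ⟺ even AND at least 54.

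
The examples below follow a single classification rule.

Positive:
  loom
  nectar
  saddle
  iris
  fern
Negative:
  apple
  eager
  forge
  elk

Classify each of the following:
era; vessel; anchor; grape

Negative, Positive, Positive, Negative

Looking at the examples, the only property every 'Positive' case has and every 'Negative' case lacks is: even length.
era: length 3 — fails this test, so Negative. vessel: length 6 — fits, so Positive. anchor: length 6 — fits, so Positive. grape: length 5 — fails this test, so Negative.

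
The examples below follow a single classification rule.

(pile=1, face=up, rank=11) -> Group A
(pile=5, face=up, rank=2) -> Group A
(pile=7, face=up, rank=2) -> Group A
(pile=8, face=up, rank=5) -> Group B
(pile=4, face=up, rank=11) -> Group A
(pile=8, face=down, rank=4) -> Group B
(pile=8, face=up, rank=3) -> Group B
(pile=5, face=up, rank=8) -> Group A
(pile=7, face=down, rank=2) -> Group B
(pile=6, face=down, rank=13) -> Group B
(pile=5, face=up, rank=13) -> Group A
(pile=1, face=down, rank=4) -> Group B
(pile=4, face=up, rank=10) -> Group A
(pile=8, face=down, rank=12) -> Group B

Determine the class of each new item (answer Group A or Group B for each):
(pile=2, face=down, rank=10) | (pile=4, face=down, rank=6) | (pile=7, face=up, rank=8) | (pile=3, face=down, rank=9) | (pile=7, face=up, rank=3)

Group B, Group B, Group A, Group B, Group A

'Group A' ⟺ face is up AND pile ≤ 7.
(pile=2, face=down, rank=10): face is down, pile = 2 — doesn't match, so Group B.
(pile=4, face=down, rank=6): face is down, pile = 4 — doesn't match, so Group B.
(pile=7, face=up, rank=8): face is up, pile = 7 — satisfies this, so Group A.
(pile=3, face=down, rank=9): face is down, pile = 3 — doesn't match, so Group B.
(pile=7, face=up, rank=3): face is up, pile = 7 — satisfies this, so Group A.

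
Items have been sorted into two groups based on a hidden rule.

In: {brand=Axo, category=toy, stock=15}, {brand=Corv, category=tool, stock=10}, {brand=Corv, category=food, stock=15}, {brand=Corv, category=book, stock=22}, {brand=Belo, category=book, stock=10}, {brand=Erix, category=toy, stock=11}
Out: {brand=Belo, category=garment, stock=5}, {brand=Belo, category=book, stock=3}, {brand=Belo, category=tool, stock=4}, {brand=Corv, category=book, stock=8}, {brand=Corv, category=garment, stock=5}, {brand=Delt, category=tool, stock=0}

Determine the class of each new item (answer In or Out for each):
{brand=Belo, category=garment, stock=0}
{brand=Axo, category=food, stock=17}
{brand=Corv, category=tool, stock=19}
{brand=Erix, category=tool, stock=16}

Rule: stock ≥ 10. This holds for each 'In' example and fails for each 'Out' one.
{brand=Belo, category=garment, stock=0} → stock = 0 → Out.
{brand=Axo, category=food, stock=17} → stock = 17 → In.
{brand=Corv, category=tool, stock=19} → stock = 19 → In.
{brand=Erix, category=tool, stock=16} → stock = 16 → In.

Out, In, In, In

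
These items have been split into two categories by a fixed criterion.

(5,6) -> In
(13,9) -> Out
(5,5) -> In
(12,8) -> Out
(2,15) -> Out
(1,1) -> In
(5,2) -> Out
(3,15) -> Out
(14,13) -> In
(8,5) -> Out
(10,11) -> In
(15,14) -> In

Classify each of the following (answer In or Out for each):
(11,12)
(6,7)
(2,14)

One predicate separates the groups cleanly: |first − second| ≤ 1.
(11,12) → |11−12| = 1 → In.
(6,7) → |6−7| = 1 → In.
(2,14) → |2−14| = 12 → Out.

In, In, Out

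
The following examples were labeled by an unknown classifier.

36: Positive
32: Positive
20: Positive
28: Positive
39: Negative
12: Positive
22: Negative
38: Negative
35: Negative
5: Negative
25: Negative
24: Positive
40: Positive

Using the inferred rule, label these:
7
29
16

Looking at the examples, the only property every 'Positive' case has and every 'Negative' case lacks is: multiple of 4.
7 — 7 = 4·1 + 3, hence Negative.
29 — 29 = 4·7 + 1, hence Negative.
16 — 16 = 4·4, hence Positive.

Negative, Negative, Positive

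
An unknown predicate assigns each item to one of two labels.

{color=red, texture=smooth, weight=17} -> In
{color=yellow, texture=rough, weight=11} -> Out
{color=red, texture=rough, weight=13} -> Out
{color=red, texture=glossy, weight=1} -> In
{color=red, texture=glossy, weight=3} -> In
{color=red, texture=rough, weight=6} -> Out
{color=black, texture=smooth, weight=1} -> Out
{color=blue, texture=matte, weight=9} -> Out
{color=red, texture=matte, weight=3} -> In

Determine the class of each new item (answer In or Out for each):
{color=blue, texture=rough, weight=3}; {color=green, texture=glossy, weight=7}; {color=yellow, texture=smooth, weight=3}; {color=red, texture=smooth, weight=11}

The simplest hypothesis consistent with all the labels is: texture is not rough AND color is red.
{color=blue, texture=rough, weight=3}: texture is rough, color is blue, does not pass → Out.
{color=green, texture=glossy, weight=7}: texture is glossy, color is green, does not pass → Out.
{color=yellow, texture=smooth, weight=3}: texture is smooth, color is yellow, does not pass → Out.
{color=red, texture=smooth, weight=11}: texture is smooth, color is red, has this property → In.

Out, Out, Out, In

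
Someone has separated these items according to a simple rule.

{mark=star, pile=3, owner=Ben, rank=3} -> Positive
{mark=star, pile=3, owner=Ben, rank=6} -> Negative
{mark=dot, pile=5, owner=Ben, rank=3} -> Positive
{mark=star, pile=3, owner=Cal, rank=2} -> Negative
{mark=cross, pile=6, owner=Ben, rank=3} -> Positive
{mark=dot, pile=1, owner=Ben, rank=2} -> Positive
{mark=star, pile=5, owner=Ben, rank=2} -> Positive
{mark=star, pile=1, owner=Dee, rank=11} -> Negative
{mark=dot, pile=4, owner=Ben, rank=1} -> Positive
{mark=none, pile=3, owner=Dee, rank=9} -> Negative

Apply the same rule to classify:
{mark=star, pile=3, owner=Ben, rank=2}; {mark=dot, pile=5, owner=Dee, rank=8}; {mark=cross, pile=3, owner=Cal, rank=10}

Rule: owner is Ben AND rank ≤ 3. This holds for each 'Positive' example and fails for each 'Negative' one.
{mark=star, pile=3, owner=Ben, rank=2}: owner is Ben, rank = 2, passes → Positive.
{mark=dot, pile=5, owner=Dee, rank=8}: owner is Dee, rank = 8, fails the rule → Negative.
{mark=cross, pile=3, owner=Cal, rank=10}: owner is Cal, rank = 10, fails the rule → Negative.

Positive, Negative, Negative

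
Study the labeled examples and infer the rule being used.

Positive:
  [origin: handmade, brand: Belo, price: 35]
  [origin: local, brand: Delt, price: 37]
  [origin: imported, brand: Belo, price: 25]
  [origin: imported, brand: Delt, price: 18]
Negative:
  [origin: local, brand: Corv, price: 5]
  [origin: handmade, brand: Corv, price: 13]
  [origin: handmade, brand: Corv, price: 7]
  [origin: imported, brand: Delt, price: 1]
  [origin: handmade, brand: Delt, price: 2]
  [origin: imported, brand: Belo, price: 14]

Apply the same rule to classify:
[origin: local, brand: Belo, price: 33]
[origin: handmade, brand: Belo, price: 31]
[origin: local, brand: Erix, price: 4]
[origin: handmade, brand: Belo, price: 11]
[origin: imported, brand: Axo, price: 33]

Positive, Positive, Negative, Negative, Positive

The simplest hypothesis consistent with all the labels is: price ≥ 18.
[origin: local, brand: Belo, price: 33]: price = 33 — meets the rule, so Positive. [origin: handmade, brand: Belo, price: 31]: price = 31 — meets the rule, so Positive. [origin: local, brand: Erix, price: 4]: price = 4 — does not fit, so Negative. [origin: handmade, brand: Belo, price: 11]: price = 11 — does not fit, so Negative. [origin: imported, brand: Axo, price: 33]: price = 33 — meets the rule, so Positive.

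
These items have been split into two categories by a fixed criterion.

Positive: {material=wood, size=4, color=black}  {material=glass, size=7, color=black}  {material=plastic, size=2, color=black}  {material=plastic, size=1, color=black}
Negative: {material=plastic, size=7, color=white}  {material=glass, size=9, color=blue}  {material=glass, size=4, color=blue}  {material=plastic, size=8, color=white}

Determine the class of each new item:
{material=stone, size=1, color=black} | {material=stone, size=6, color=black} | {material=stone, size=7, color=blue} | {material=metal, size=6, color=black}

The common property of the 'Positive' items is: color is black. No 'Negative' item has it.
{material=stone, size=1, color=black} → color is black → Positive.
{material=stone, size=6, color=black} → color is black → Positive.
{material=stone, size=7, color=blue} → color is blue → Negative.
{material=metal, size=6, color=black} → color is black → Positive.

Positive, Positive, Negative, Positive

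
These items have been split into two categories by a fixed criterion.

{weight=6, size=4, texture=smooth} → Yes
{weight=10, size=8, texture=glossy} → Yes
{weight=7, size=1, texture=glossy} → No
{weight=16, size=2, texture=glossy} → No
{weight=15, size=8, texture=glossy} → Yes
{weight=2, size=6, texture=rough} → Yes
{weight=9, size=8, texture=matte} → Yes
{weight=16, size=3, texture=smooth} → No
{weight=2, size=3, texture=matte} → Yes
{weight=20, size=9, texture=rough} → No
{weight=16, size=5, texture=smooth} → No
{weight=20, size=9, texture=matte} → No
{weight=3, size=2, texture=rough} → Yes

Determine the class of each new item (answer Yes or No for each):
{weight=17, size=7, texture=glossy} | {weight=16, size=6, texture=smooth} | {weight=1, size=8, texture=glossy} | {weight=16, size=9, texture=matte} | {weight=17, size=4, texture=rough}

No, No, Yes, No, No

A rule that fits every label: size ≥ 2 AND weight ≤ 15 — true of each 'Yes' example, false of each 'No' one.
{weight=17, size=7, texture=glossy}: size = 7, weight = 17, fails this test → No.
{weight=16, size=6, texture=smooth}: size = 6, weight = 16, fails this test → No.
{weight=1, size=8, texture=glossy}: size = 8, weight = 1, matches → Yes.
{weight=16, size=9, texture=matte}: size = 9, weight = 16, fails this test → No.
{weight=17, size=4, texture=rough}: size = 4, weight = 17, fails this test → No.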